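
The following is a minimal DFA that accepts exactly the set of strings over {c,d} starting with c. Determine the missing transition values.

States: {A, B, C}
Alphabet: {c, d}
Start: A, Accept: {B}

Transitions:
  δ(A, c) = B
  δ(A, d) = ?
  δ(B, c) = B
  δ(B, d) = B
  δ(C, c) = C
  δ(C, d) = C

From the language and accept set, identify what each state tracks — A: no input read; B: started with c; C: started with d (dead).
Each missing δ(q, a) is the state matching the new tracked value after reading a.
δ(A, d) = C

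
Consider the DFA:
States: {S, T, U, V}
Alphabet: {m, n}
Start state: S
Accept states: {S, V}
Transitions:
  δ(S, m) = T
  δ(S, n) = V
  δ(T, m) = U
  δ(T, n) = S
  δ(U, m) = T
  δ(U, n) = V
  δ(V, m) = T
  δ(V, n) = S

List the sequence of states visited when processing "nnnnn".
read 'n': S → V
  read 'n': V → S
  read 'n': S → V
  read 'n': V → S
  read 'n': S → V
S -> V -> S -> V -> S -> V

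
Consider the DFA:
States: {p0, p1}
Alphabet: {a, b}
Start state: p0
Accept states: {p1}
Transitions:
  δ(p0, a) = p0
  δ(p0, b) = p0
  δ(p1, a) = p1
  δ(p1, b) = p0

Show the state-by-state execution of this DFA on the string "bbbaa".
read 'b': p0 → p0
  read 'b': p0 → p0
  read 'b': p0 → p0
  read 'a': p0 → p0
  read 'a': p0 → p0
p0 -> p0 -> p0 -> p0 -> p0 -> p0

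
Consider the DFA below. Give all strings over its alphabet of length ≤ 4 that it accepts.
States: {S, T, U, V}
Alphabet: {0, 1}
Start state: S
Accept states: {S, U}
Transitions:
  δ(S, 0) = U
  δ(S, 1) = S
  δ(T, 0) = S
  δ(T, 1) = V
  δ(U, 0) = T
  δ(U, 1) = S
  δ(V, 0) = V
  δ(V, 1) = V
ε, 0, 1, 01, 10, 11, 000, 010, 011, 101, 110, 111, 0000, 0001, 0101, 0110, 0111, 1000, 1010, 1011, 1101, 1110, 1111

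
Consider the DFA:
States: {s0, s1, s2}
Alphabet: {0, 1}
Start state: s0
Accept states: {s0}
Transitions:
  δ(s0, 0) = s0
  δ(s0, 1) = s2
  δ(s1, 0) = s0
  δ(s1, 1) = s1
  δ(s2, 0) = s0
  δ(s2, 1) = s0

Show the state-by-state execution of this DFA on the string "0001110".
read '0': s0 → s0
  read '0': s0 → s0
  read '0': s0 → s0
  read '1': s0 → s2
  read '1': s2 → s0
  read '1': s0 → s2
  read '0': s2 → s0
s0 -> s0 -> s0 -> s0 -> s2 -> s0 -> s2 -> s0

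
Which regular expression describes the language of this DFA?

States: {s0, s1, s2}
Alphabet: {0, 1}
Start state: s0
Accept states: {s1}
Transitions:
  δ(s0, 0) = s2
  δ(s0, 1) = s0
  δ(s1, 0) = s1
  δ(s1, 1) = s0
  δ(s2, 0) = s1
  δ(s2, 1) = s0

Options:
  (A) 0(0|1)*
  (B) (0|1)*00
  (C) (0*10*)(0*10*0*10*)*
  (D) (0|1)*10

Check each option against the DFA on short strings; one disagreement eliminates an option:
  (A) 0(0|1)*: on '0' the DFA goes s0 → s2 and rejects (s2 ∉ Accept), but the regex matches it → eliminate
  (B) (0|1)*00: agrees with the DFA on every string of length ≤ 6
  (C) (0*10*)(0*10*0*10*)*: on '1' the DFA goes s0 → s0 and rejects (s0 ∉ Accept), but the regex matches it → eliminate
  (D) (0|1)*10: on '00' the DFA goes s0 → s2 → s1 and accepts (s1 ∈ Accept), but the regex does not match it → eliminate
Only (B) is consistent with the DFA.
(B) (0|1)*00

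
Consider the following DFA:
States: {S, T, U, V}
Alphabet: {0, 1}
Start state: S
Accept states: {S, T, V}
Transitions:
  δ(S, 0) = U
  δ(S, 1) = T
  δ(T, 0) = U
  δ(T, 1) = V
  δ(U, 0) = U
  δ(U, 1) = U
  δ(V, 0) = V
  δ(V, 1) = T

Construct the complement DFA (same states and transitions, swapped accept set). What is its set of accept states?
Complement accept states = All states \ Original accept states
= {S, T, U, V} \ {S, T, V}
{U}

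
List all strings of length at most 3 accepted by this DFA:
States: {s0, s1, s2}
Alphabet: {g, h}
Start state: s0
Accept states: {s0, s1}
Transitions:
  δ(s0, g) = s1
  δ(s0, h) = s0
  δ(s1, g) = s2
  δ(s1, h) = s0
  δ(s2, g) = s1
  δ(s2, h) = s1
ε, g, h, gh, hg, hh, ggg, ggh, ghg, ghh, hgh, hhg, hhh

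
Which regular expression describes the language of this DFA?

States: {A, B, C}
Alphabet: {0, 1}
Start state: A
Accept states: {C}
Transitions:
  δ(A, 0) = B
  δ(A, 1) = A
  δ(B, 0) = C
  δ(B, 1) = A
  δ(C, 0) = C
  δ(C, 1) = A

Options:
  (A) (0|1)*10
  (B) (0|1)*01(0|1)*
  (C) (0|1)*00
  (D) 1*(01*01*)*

Check each option against the DFA on short strings; one disagreement eliminates an option:
  (A) (0|1)*10: on '00' the DFA goes A → B → C and accepts (C ∈ Accept), but the regex does not match it → eliminate
  (B) (0|1)*01(0|1)*: on '00' the DFA goes A → B → C and accepts (C ∈ Accept), but the regex does not match it → eliminate
  (C) (0|1)*00: agrees with the DFA on every string of length ≤ 6
  (D) 1*(01*01*)*: on ε the DFA stays in A and rejects (A ∉ Accept), but the regex matches it → eliminate
Only (C) is consistent with the DFA.
(C) (0|1)*00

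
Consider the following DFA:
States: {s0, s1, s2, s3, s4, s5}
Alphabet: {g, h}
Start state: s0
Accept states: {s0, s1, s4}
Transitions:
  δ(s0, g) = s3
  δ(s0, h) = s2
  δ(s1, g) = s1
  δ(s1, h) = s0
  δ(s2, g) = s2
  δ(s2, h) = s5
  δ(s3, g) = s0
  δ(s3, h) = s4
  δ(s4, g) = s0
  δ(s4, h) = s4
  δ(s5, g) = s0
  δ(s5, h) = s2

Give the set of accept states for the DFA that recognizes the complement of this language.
Complement accept states = All states \ Original accept states
= {s0, s1, s2, s3, s4, s5} \ {s0, s1, s4}
{s2, s3, s5}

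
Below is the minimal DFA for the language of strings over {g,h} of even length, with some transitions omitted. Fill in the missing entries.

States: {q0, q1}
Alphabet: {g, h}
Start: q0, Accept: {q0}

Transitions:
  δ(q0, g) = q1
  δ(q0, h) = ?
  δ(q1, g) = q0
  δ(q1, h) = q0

From the language and accept set, identify what each state tracks — q0: even length so far; q1: odd length so far.
Each missing δ(q, a) is the state matching the new tracked value after reading a.
δ(q0, h) = q1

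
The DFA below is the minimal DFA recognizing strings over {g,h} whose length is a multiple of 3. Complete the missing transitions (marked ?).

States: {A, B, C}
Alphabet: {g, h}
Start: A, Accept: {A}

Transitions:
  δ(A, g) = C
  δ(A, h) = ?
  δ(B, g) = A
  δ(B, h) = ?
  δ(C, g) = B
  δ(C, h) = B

From the language and accept set, identify what each state tracks — A: length ≡ 0 (mod 3); B: length ≡ 2 (mod 3); C: length ≡ 1 (mod 3).
Each missing δ(q, a) is the state matching the new tracked value after reading a.
δ(A, h) = C; δ(B, h) = A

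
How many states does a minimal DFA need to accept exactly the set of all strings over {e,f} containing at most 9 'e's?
By Myhill–Nerode, count the distinguishable equivalence classes: 11 classes — having seen 0, 1, …, 9, or >9 copies of 'e'; counts 0 through 9 are accepting and >9 is dead.
11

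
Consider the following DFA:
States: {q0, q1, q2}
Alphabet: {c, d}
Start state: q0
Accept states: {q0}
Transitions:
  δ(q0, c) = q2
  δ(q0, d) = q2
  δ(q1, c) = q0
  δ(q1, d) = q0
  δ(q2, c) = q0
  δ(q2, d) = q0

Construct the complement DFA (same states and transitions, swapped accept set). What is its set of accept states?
Complement accept states = All states \ Original accept states
= {q0, q1, q2} \ {q0}
{q1, q2}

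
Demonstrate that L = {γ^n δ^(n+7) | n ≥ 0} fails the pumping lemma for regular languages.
Assume L is regular with pumping length p. Idea: pumping the γ-block breaks the fixed offset of 7.
Choose s = γ^p δ^(p+7) ∈ L. By the pumping lemma, s = xyz with |xy| ≤ p, |y| > 0, so y = γ^k with k ≥ 1. Then xy²z = γ^(p+k) δ^(p+7). For this to be in L we would need p+7 = (p+k)+7, i.e. k = 0, contradicting k ≥ 1. So xy²z ∉ L.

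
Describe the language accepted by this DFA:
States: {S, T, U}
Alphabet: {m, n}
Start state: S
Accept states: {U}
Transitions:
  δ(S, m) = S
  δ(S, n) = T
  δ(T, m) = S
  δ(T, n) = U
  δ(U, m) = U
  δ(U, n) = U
Testing a few strings:
  'nnm' → accept
  'nnmn' → accept
  'nmmn' → reject
  'nmn' → reject
State roles: S=no progress toward nn; T=one trailing n; U=substring nn seen
All strings over {m,n} containing the substring nn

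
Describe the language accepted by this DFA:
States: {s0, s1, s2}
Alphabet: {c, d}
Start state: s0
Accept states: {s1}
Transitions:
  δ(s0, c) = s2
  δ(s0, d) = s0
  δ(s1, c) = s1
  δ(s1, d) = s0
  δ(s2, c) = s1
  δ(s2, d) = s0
Testing a few strings:
  'dccc' → accept
  'ddcc' → accept
  'dcdc' → reject
  'c' → reject
State roles: s0=last symbol not c; s1=two trailing c's; s2=one trailing c
All strings over {c,d} ending with cc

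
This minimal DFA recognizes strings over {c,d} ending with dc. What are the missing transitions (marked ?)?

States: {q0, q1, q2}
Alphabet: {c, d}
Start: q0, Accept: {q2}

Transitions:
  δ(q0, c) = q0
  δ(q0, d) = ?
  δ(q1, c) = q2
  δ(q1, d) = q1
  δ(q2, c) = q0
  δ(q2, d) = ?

From the language and accept set, identify what each state tracks — q0: no suffix match; q1: one trailing d; q2: suffix is dc.
Each missing δ(q, a) is the state matching the new tracked value after reading a.
δ(q0, d) = q1; δ(q2, d) = q1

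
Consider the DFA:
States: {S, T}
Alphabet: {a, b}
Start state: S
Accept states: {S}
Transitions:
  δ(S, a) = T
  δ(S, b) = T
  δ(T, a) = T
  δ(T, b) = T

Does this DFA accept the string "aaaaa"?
Processing string "aaaaa":
  S --a--> T
  T --a--> T
  T --a--> T
  T --a--> T
  T --a--> T
Final state: T
Accept states: {S}
No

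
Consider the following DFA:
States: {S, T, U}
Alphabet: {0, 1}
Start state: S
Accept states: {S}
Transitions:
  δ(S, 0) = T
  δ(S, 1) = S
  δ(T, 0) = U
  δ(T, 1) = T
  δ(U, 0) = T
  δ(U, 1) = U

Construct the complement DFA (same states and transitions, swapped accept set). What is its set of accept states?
Complement accept states = All states \ Original accept states
= {S, T, U} \ {S}
{T, U}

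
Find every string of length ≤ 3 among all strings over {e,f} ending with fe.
fe, efe, ffe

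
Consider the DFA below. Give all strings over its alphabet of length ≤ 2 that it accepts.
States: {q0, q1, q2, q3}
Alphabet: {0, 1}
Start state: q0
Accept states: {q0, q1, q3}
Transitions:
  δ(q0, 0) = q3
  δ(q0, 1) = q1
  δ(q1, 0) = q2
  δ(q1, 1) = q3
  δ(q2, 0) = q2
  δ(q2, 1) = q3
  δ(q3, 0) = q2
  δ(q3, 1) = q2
ε, 0, 1, 11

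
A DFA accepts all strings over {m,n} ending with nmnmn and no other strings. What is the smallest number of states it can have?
By Myhill–Nerode, count the distinguishable equivalence classes: 6 classes — one per longest suffix of the input that is a prefix of 'nmnmn' (lengths 0 through 5); only the length-5 class is accepting.
6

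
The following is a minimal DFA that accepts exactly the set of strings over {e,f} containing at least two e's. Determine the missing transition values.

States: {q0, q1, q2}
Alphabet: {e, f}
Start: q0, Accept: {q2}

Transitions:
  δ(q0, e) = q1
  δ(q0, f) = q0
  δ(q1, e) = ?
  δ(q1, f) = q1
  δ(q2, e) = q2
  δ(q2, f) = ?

From the language and accept set, identify what each state tracks — q0: zero e's seen; q1: one e seen; q2: ≥ two e's seen.
Each missing δ(q, a) is the state matching the new tracked value after reading a.
δ(q1, e) = q2; δ(q2, f) = q2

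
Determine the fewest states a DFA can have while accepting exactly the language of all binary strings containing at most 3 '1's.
By Myhill–Nerode, count the distinguishable equivalence classes: 5 classes — having seen 0, 1, …, 3, or >3 copies of '1'; counts 0 through 3 are accepting and >3 is dead.
5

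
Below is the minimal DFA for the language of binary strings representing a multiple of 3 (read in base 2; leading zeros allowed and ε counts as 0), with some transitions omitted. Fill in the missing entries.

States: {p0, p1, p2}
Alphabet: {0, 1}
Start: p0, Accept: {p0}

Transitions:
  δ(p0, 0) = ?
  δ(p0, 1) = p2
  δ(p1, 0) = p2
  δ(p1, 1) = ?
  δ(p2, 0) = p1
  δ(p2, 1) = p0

From the language and accept set, identify what each state tracks — p0: value ≡ 0 (mod 3); p1: value ≡ 2 (mod 3); p2: value ≡ 1 (mod 3).
Each missing δ(q, a) is the state matching the new tracked value after reading a.
δ(p0, 0) = p0; δ(p1, 1) = p1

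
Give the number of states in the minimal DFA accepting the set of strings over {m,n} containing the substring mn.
By Myhill–Nerode, count the distinguishable equivalence classes: 3 classes — one per longest suffix of the input that is a prefix of 'mn' (lengths 0 through 1), plus an absorbing 'already seen mn' class.
3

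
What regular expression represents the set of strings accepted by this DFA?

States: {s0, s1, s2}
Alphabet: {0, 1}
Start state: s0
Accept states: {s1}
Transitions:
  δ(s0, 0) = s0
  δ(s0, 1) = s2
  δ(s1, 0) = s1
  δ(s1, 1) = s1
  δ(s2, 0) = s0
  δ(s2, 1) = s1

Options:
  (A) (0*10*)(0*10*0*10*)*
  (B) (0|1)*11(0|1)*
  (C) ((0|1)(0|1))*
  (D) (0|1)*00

Check each option against the DFA on short strings; one disagreement eliminates an option:
  (A) (0*10*)(0*10*0*10*)*: on '1' the DFA goes s0 → s2 and rejects (s2 ∉ Accept), but the regex matches it → eliminate
  (B) (0|1)*11(0|1)*: agrees with the DFA on every string of length ≤ 6
  (C) ((0|1)(0|1))*: on ε the DFA stays in s0 and rejects (s0 ∉ Accept), but the regex matches it → eliminate
  (D) (0|1)*00: on '00' the DFA goes s0 → s0 → s0 and rejects (s0 ∉ Accept), but the regex matches it → eliminate
Only (B) is consistent with the DFA.
(B) (0|1)*11(0|1)*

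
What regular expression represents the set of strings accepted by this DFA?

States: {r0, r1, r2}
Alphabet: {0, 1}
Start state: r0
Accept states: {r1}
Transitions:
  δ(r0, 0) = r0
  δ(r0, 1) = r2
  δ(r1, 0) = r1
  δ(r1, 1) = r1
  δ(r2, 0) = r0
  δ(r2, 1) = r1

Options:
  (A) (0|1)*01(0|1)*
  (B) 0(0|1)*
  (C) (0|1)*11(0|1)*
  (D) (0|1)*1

Check each option against the DFA on short strings; one disagreement eliminates an option:
  (A) (0|1)*01(0|1)*: on '01' the DFA goes r0 → r0 → r2 and rejects (r2 ∉ Accept), but the regex matches it → eliminate
  (B) 0(0|1)*: on '0' the DFA goes r0 → r0 and rejects (r0 ∉ Accept), but the regex matches it → eliminate
  (C) (0|1)*11(0|1)*: agrees with the DFA on every string of length ≤ 6
  (D) (0|1)*1: on '1' the DFA goes r0 → r2 and rejects (r2 ∉ Accept), but the regex matches it → eliminate
Only (C) is consistent with the DFA.
(C) (0|1)*11(0|1)*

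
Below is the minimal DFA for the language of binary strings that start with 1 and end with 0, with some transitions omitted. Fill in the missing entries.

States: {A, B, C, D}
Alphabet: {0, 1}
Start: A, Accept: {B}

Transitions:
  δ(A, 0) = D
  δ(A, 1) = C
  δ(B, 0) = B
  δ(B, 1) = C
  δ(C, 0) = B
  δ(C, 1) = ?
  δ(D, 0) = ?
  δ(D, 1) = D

From the language and accept set, identify what each state tracks — A: no input read; B: started with 1, last symbol 0; C: started with 1, last symbol 1; D: started with 0 (dead).
Each missing δ(q, a) is the state matching the new tracked value after reading a.
δ(C, 1) = C; δ(D, 0) = D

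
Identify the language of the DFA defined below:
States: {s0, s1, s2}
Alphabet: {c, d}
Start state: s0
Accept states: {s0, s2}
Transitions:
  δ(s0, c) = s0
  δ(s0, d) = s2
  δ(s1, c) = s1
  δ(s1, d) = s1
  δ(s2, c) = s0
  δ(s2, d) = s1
Testing a few strings:
  'd' → accept
  'cccd' → accept
  'cddc' → reject
  'cd' → accept
State roles: s0=last symbol not d (ok); s1=saw dd (dead); s2=last symbol d (ok)
All strings over {c,d} with no two consecutive d's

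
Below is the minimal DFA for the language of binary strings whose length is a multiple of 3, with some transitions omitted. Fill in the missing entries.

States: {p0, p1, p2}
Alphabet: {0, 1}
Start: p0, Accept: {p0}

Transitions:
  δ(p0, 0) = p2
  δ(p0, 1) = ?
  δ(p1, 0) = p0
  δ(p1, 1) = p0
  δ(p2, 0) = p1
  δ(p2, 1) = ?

From the language and accept set, identify what each state tracks — p0: length ≡ 0 (mod 3); p1: length ≡ 2 (mod 3); p2: length ≡ 1 (mod 3).
Each missing δ(q, a) is the state matching the new tracked value after reading a.
δ(p0, 1) = p2; δ(p2, 1) = p1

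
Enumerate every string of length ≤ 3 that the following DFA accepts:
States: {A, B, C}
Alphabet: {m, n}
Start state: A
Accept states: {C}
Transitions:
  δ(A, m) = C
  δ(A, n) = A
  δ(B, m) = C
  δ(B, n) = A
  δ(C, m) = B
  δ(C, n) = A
m, nm, mmm, mnm, nnm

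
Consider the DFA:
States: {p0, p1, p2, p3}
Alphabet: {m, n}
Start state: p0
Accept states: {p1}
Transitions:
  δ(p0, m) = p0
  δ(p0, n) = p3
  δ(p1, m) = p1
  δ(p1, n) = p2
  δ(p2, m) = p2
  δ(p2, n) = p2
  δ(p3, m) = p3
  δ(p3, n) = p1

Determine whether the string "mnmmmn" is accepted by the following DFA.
Processing string "mnmmmn":
  p0 --m--> p0
  p0 --n--> p3
  p3 --m--> p3
  p3 --m--> p3
  p3 --m--> p3
  p3 --n--> p1
Final state: p1
Accept states: {p1}
Yes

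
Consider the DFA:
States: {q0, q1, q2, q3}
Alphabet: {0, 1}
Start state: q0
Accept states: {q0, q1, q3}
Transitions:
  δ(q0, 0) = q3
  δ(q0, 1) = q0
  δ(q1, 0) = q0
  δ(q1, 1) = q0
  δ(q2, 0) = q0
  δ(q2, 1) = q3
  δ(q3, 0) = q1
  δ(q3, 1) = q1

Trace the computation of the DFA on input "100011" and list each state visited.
read '1': q0 → q0
  read '0': q0 → q3
  read '0': q3 → q1
  read '0': q1 → q0
  read '1': q0 → q0
  read '1': q0 → q0
q0 -> q0 -> q3 -> q1 -> q0 -> q0 -> q0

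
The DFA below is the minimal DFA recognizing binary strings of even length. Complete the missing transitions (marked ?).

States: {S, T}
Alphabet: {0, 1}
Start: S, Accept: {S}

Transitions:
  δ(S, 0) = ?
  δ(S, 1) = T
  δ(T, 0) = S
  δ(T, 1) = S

From the language and accept set, identify what each state tracks — S: even length so far; T: odd length so far.
Each missing δ(q, a) is the state matching the new tracked value after reading a.
δ(S, 0) = T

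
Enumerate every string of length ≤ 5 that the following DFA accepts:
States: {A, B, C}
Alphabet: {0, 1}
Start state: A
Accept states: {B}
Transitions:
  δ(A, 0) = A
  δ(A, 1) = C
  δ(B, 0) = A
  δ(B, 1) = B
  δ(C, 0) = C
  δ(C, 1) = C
None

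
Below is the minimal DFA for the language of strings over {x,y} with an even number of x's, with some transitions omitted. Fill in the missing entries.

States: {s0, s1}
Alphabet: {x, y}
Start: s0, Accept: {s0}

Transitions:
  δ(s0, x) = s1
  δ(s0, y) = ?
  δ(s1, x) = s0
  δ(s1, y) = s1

From the language and accept set, identify what each state tracks — s0: even number of x's so far; s1: odd number of x's so far.
Each missing δ(q, a) is the state matching the new tracked value after reading a.
δ(s0, y) = s0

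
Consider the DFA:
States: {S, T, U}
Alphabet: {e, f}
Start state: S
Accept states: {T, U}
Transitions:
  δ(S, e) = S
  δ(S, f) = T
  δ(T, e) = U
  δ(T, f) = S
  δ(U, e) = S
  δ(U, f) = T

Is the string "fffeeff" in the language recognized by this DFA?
Processing string "fffeeff":
  S --f--> T
  T --f--> S
  S --f--> T
  T --e--> U
  U --e--> S
  S --f--> T
  T --f--> S
Final state: S
Accept states: {T, U}
No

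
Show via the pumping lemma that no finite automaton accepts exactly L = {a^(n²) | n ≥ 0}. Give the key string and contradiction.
Assume L is regular with pumping length p. Idea: pumping adds a fixed amount, but gaps between consecutive squares grow.
Choose s = a^(p²) (length p² ≥ p). By the pumping lemma, s = xyz with |xy| ≤ p, |y| > 0, so |y| = k with 1 ≤ k ≤ p. Then |xy²z| = p²+k. Since p² < p²+k ≤ p²+p < (p+1)², the length p²+k lies strictly between consecutive squares, so it is not a perfect square and xy²z ∉ L.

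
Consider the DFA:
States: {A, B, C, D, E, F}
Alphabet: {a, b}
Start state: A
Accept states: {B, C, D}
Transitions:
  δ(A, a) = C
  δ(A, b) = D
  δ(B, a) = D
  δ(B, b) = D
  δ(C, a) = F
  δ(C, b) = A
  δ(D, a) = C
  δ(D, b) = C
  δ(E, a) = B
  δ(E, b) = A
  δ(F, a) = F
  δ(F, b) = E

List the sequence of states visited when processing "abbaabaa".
read 'a': A → C
  read 'b': C → A
  read 'b': A → D
  read 'a': D → C
  read 'a': C → F
  read 'b': F → E
  read 'a': E → B
  read 'a': B → D
A -> C -> A -> D -> C -> F -> E -> B -> D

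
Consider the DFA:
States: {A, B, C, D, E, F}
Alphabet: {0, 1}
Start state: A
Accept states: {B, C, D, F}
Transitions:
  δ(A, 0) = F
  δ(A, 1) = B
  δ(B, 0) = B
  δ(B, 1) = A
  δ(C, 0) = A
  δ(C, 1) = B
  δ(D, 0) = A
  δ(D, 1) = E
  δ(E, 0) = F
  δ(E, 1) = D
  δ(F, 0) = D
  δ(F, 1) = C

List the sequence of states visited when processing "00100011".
read '0': A → F
  read '0': F → D
  read '1': D → E
  read '0': E → F
  read '0': F → D
  read '0': D → A
  read '1': A → B
  read '1': B → A
A -> F -> D -> E -> F -> D -> A -> B -> A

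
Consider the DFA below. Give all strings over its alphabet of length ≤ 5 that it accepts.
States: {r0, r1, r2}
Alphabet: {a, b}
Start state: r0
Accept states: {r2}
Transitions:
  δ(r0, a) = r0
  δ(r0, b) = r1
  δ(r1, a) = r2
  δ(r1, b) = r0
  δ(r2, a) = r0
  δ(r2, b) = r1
ba, aba, aaba, baba, bbba, aaaba, ababa, abbba, baaba, bbaba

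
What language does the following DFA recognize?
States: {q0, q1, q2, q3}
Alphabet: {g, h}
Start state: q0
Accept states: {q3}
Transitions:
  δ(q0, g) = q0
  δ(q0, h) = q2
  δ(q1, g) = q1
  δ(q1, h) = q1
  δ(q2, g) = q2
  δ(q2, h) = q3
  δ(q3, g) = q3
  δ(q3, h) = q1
Testing a few strings:
  'hgg' → reject
  'hgh' → accept
  'gggh' → reject
  'hg' → reject
State roles: q0=zero h's; q1=≥ three h's (dead); q2=one h; q3=two h's
All strings over {g,h} containing exactly two h's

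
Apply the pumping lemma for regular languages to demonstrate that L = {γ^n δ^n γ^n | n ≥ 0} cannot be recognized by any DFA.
Assume L is regular with pumping length p. Idea: pumping the first γ-block unbalances it against the other two.
Choose s = γ^p δ^p γ^p ∈ L (|s| = 3p ≥ p). By the pumping lemma, s = xyz with |xy| ≤ p, |y| > 0, so y = γ^k with k ≥ 1, inside the first γ-block. Then xy²z = γ^(p+k) δ^p γ^p. The first block has length p+k ≠ p, so the three block lengths are no longer equal and xy²z ∉ L.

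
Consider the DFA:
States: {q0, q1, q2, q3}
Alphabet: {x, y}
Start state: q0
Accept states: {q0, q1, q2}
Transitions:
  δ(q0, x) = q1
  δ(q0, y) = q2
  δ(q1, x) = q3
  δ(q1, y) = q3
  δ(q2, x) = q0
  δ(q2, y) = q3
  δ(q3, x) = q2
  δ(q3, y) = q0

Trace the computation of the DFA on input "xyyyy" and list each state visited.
read 'x': q0 → q1
  read 'y': q1 → q3
  read 'y': q3 → q0
  read 'y': q0 → q2
  read 'y': q2 → q3
q0 -> q1 -> q3 -> q0 -> q2 -> q3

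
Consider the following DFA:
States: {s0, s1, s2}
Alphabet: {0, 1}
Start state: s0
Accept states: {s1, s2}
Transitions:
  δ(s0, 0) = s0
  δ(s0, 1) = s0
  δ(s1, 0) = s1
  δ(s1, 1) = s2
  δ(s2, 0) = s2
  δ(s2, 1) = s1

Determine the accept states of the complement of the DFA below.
Complement accept states = All states \ Original accept states
= {s0, s1, s2} \ {s1, s2}
{s0}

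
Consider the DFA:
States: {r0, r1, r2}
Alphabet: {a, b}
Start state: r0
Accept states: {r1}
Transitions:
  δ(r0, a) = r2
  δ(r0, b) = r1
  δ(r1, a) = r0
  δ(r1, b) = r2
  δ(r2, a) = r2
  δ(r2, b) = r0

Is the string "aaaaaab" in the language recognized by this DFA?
Processing string "aaaaaab":
  r0 --a--> r2
  r2 --a--> r2
  r2 --a--> r2
  r2 --a--> r2
  r2 --a--> r2
  r2 --a--> r2
  r2 --b--> r0
Final state: r0
Accept states: {r1}
No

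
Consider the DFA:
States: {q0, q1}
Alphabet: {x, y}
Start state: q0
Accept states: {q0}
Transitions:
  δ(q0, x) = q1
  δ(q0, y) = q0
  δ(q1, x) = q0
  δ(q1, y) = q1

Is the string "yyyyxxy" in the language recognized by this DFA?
Processing string "yyyyxxy":
  q0 --y--> q0
  q0 --y--> q0
  q0 --y--> q0
  q0 --y--> q0
  q0 --x--> q1
  q1 --x--> q0
  q0 --y--> q0
Final state: q0
Accept states: {q0}
Yes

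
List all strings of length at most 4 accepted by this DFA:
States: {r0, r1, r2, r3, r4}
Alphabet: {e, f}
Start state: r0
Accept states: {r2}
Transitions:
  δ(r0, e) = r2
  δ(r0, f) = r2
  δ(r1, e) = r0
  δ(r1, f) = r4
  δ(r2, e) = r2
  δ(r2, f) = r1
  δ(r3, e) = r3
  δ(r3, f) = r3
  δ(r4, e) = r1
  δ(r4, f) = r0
e, f, ee, fe, eee, fee, eeee, efee, efef, feee, ffee, ffef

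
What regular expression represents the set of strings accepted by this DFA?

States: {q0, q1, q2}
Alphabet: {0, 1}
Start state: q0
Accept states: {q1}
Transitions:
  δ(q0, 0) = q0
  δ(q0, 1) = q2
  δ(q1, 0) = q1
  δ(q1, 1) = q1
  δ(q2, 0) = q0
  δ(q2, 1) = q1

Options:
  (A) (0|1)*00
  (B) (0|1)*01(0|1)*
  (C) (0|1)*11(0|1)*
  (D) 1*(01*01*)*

Check each option against the DFA on short strings; one disagreement eliminates an option:
  (A) (0|1)*00: on '00' the DFA goes q0 → q0 → q0 and rejects (q0 ∉ Accept), but the regex matches it → eliminate
  (B) (0|1)*01(0|1)*: on '01' the DFA goes q0 → q0 → q2 and rejects (q2 ∉ Accept), but the regex matches it → eliminate
  (C) (0|1)*11(0|1)*: agrees with the DFA on every string of length ≤ 6
  (D) 1*(01*01*)*: on ε the DFA stays in q0 and rejects (q0 ∉ Accept), but the regex matches it → eliminate
Only (C) is consistent with the DFA.
(C) (0|1)*11(0|1)*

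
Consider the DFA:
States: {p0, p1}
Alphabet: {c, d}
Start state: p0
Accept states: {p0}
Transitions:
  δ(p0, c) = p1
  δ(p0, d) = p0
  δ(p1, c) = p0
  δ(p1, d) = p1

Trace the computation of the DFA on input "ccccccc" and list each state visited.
read 'c': p0 → p1
  read 'c': p1 → p0
  read 'c': p0 → p1
  read 'c': p1 → p0
  read 'c': p0 → p1
  read 'c': p1 → p0
  read 'c': p0 → p1
p0 -> p1 -> p0 -> p1 -> p0 -> p1 -> p0 -> p1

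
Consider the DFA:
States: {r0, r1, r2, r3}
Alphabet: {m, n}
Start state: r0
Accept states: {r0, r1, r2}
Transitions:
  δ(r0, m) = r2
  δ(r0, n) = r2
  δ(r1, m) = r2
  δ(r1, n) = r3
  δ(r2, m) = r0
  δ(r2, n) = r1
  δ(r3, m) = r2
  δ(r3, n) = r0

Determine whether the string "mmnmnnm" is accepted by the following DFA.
Processing string "mmnmnnm":
  r0 --m--> r2
  r2 --m--> r0
  r0 --n--> r2
  r2 --m--> r0
  r0 --n--> r2
  r2 --n--> r1
  r1 --m--> r2
Final state: r2
Accept states: {r0, r1, r2}
Yes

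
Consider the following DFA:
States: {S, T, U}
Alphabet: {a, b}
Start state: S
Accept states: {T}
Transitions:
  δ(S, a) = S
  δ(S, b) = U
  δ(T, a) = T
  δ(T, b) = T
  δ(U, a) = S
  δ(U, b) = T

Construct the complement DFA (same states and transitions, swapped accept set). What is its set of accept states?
Complement accept states = All states \ Original accept states
= {S, T, U} \ {T}
{S, U}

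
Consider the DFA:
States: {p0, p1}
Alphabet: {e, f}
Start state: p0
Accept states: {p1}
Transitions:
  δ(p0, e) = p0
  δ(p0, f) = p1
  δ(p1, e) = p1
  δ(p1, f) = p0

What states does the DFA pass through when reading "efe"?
read 'e': p0 → p0
  read 'f': p0 → p1
  read 'e': p1 → p1
p0 -> p0 -> p1 -> p1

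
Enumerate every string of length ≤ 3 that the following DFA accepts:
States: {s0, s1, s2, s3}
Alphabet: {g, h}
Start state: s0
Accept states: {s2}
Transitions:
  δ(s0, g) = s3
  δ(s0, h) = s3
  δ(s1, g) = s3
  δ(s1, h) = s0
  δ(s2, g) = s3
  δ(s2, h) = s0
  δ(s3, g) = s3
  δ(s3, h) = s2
gh, hh, ggh, hgh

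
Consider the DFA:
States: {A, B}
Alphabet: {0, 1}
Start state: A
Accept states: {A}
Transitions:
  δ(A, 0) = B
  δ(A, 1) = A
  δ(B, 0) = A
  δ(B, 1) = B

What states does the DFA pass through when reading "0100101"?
read '0': A → B
  read '1': B → B
  read '0': B → A
  read '0': A → B
  read '1': B → B
  read '0': B → A
  read '1': A → A
A -> B -> B -> A -> B -> B -> A -> A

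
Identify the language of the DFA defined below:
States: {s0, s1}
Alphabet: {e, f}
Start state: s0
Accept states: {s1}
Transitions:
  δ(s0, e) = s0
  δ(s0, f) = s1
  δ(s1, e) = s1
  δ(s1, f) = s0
Testing a few strings:
  'fe' → accept
  'ef' → accept
  'fef' → reject
  'e' → reject
State roles: s0=even number of f's so far; s1=odd number of f's so far
All strings over {e,f} with an odd number of f's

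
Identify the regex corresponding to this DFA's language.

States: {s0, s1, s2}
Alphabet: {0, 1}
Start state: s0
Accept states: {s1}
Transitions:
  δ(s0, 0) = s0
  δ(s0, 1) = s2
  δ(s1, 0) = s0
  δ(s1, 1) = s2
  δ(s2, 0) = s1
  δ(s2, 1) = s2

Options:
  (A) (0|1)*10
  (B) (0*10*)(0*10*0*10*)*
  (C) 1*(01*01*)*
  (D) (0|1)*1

Check each option against the DFA on short strings; one disagreement eliminates an option:
  (A) (0|1)*10: agrees with the DFA on every string of length ≤ 6
  (B) (0*10*)(0*10*0*10*)*: on '1' the DFA goes s0 → s2 and rejects (s2 ∉ Accept), but the regex matches it → eliminate
  (C) 1*(01*01*)*: on ε the DFA stays in s0 and rejects (s0 ∉ Accept), but the regex matches it → eliminate
  (D) (0|1)*1: on '1' the DFA goes s0 → s2 and rejects (s2 ∉ Accept), but the regex matches it → eliminate
Only (A) is consistent with the DFA.
(A) (0|1)*10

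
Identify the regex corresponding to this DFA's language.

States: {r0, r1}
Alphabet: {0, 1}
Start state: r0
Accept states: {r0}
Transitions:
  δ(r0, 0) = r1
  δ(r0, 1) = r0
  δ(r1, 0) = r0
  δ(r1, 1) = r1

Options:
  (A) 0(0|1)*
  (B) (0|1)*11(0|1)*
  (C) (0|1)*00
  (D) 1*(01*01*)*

Check each option against the DFA on short strings; one disagreement eliminates an option:
  (A) 0(0|1)*: on ε the DFA stays in r0 and accepts (r0 ∈ Accept), but the regex does not match it → eliminate
  (B) (0|1)*11(0|1)*: on ε the DFA stays in r0 and accepts (r0 ∈ Accept), but the regex does not match it → eliminate
  (C) (0|1)*00: on ε the DFA stays in r0 and accepts (r0 ∈ Accept), but the regex does not match it → eliminate
  (D) 1*(01*01*)*: agrees with the DFA on every string of length ≤ 6
Only (D) is consistent with the DFA.
(D) 1*(01*01*)*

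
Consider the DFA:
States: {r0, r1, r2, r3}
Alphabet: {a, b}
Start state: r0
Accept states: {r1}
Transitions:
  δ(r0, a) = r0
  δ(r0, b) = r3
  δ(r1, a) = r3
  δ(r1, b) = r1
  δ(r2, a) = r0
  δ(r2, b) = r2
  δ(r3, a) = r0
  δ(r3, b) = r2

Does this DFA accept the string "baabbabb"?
Processing string "baabbabb":
  r0 --b--> r3
  r3 --a--> r0
  r0 --a--> r0
  r0 --b--> r3
  r3 --b--> r2
  r2 --a--> r0
  r0 --b--> r3
  r3 --b--> r2
Final state: r2
Accept states: {r1}
No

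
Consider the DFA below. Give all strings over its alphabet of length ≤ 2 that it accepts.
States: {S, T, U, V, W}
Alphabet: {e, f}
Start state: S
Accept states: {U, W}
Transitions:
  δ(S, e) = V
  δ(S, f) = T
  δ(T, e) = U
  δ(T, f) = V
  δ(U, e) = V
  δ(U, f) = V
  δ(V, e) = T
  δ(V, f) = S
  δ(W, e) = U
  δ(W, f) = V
fe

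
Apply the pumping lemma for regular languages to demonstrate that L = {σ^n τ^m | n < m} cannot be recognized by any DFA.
Assume L is regular with pumping length p. Idea: pumping up the σ-block makes the σ-count reach the τ-count.
Choose s = σ^p τ^(p+1) ∈ L. By the pumping lemma, s = xyz with |xy| ≤ p, |y| > 0, so y = σ^k with k ≥ 1. Then xy²z = σ^(p+k) τ^(p+1). Since p+k ≥ p+1, the number of σ's is no longer strictly less than the number of τ's, so xy²z ∉ L.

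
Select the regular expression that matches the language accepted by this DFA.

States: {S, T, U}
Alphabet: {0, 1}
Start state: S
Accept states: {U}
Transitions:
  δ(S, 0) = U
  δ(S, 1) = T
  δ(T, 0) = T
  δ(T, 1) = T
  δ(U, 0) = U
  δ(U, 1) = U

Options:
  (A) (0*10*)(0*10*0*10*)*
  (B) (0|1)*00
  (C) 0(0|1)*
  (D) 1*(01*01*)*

Check each option against the DFA on short strings; one disagreement eliminates an option:
  (A) (0*10*)(0*10*0*10*)*: on '0' the DFA goes S → U and accepts (U ∈ Accept), but the regex does not match it → eliminate
  (B) (0|1)*00: on '0' the DFA goes S → U and accepts (U ∈ Accept), but the regex does not match it → eliminate
  (C) 0(0|1)*: agrees with the DFA on every string of length ≤ 6
  (D) 1*(01*01*)*: on ε the DFA stays in S and rejects (S ∉ Accept), but the regex matches it → eliminate
Only (C) is consistent with the DFA.
(C) 0(0|1)*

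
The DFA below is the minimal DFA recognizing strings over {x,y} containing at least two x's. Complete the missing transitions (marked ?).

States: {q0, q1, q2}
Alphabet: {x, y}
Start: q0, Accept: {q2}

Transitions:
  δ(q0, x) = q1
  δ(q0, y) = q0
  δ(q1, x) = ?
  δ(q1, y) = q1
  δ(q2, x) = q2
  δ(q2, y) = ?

From the language and accept set, identify what each state tracks — q0: zero x's seen; q1: one x seen; q2: ≥ two x's seen.
Each missing δ(q, a) is the state matching the new tracked value after reading a.
δ(q1, x) = q2; δ(q2, y) = q2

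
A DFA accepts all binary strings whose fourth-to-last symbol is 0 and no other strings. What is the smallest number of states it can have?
By Myhill–Nerode, count the distinguishable equivalence classes: 2^4 = 16 classes — the DFA must remember the last 4 symbols read; every pair of distinct length-4 suffixes is distinguishable by some continuation.
16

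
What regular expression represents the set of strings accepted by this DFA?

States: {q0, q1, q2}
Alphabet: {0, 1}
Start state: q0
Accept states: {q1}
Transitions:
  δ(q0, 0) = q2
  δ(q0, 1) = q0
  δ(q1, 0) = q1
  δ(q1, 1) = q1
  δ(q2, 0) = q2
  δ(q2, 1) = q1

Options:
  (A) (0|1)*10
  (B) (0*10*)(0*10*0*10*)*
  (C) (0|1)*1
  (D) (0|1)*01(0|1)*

Check each option against the DFA on short strings; one disagreement eliminates an option:
  (A) (0|1)*10: on '01' the DFA goes q0 → q2 → q1 and accepts (q1 ∈ Accept), but the regex does not match it → eliminate
  (B) (0*10*)(0*10*0*10*)*: on '1' the DFA goes q0 → q0 and rejects (q0 ∉ Accept), but the regex matches it → eliminate
  (C) (0|1)*1: on '1' the DFA goes q0 → q0 and rejects (q0 ∉ Accept), but the regex matches it → eliminate
  (D) (0|1)*01(0|1)*: agrees with the DFA on every string of length ≤ 6
Only (D) is consistent with the DFA.
(D) (0|1)*01(0|1)*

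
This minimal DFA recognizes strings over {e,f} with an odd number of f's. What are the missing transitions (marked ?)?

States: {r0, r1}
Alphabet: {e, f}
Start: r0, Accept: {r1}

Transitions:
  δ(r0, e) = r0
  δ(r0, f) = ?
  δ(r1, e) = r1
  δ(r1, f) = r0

From the language and accept set, identify what each state tracks — r0: even number of f's so far; r1: odd number of f's so far.
Each missing δ(q, a) is the state matching the new tracked value after reading a.
δ(r0, f) = r1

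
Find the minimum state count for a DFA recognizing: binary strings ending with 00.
By Myhill–Nerode, count the distinguishable equivalence classes: 3 classes — one per longest suffix of the input that is a prefix of '00' (lengths 0 through 2); only the length-2 class is accepting.
3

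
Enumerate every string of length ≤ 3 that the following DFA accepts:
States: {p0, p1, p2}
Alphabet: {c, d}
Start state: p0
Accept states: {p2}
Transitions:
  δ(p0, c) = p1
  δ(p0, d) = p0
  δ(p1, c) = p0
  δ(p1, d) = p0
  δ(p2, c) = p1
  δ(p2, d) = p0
None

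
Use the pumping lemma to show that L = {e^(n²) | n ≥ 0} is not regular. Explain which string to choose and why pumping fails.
Assume L is regular with pumping length p. Idea: pumping adds a fixed amount, but gaps between consecutive squares grow.
Choose s = e^(p²) (length p² ≥ p). By the pumping lemma, s = xyz with |xy| ≤ p, |y| > 0, so |y| = k with 1 ≤ k ≤ p. Then |xy²z| = p²+k. Since p² < p²+k ≤ p²+p < (p+1)², the length p²+k lies strictly between consecutive squares, so it is not a perfect square and xy²z ∉ L.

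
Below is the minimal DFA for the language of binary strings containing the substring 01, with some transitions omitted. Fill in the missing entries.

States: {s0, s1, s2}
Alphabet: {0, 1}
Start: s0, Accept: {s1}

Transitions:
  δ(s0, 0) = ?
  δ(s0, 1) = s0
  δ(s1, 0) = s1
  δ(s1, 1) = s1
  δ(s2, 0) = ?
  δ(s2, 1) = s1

From the language and accept set, identify what each state tracks — s0: no 0 seen yet; s1: substring 01 seen; s2: seen a 0, waiting for 1.
Each missing δ(q, a) is the state matching the new tracked value after reading a.
δ(s0, 0) = s2; δ(s2, 0) = s2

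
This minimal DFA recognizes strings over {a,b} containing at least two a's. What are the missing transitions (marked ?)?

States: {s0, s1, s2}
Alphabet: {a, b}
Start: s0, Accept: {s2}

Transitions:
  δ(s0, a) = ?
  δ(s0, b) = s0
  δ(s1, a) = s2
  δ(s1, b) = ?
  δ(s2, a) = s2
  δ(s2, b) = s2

From the language and accept set, identify what each state tracks — s0: zero a's seen; s1: one a seen; s2: ≥ two a's seen.
Each missing δ(q, a) is the state matching the new tracked value after reading a.
δ(s0, a) = s1; δ(s1, b) = s1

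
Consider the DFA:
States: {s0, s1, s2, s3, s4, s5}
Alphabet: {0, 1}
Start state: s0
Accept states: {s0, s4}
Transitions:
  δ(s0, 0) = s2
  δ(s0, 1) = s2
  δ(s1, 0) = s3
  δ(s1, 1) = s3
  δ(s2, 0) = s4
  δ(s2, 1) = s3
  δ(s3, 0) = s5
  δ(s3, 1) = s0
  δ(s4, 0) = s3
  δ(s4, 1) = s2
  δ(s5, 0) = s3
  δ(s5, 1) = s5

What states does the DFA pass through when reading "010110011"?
read '0': s0 → s2
  read '1': s2 → s3
  read '0': s3 → s5
  read '1': s5 → s5
  read '1': s5 → s5
  read '0': s5 → s3
  read '0': s3 → s5
  read '1': s5 → s5
  read '1': s5 → s5
s0 -> s2 -> s3 -> s5 -> s5 -> s5 -> s3 -> s5 -> s5 -> s5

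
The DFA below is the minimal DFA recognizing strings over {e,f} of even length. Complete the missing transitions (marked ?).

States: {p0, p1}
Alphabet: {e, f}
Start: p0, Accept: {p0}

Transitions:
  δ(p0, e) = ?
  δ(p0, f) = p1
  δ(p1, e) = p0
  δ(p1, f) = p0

From the language and accept set, identify what each state tracks — p0: even length so far; p1: odd length so far.
Each missing δ(q, a) is the state matching the new tracked value after reading a.
δ(p0, e) = p1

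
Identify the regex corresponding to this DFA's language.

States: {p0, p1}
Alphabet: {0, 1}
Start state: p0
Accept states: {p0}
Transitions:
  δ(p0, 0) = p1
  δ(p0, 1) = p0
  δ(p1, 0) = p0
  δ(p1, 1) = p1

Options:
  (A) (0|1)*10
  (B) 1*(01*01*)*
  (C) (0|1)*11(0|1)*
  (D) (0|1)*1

Check each option against the DFA on short strings; one disagreement eliminates an option:
  (A) (0|1)*10: on ε the DFA stays in p0 and accepts (p0 ∈ Accept), but the regex does not match it → eliminate
  (B) 1*(01*01*)*: agrees with the DFA on every string of length ≤ 6
  (C) (0|1)*11(0|1)*: on ε the DFA stays in p0 and accepts (p0 ∈ Accept), but the regex does not match it → eliminate
  (D) (0|1)*1: on ε the DFA stays in p0 and accepts (p0 ∈ Accept), but the regex does not match it → eliminate
Only (B) is consistent with the DFA.
(B) 1*(01*01*)*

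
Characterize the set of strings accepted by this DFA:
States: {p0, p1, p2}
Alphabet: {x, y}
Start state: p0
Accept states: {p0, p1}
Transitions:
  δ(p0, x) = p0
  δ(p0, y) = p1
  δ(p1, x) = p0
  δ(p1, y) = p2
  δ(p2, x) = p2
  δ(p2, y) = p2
Testing a few strings:
  'y' → accept
  'yy' → reject
  'yyyx' → reject
  'xyx' → accept
State roles: p0=last symbol not y (ok); p1=last symbol y (ok); p2=saw yy (dead)
All strings over {x,y} with no two consecutive y's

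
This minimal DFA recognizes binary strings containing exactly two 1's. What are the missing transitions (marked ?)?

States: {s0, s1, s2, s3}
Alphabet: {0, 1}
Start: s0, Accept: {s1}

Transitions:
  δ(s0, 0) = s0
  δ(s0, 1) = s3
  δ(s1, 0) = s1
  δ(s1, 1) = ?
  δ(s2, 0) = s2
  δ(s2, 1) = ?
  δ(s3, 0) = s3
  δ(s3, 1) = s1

From the language and accept set, identify what each state tracks — s0: zero 1's; s1: two 1's; s2: ≥ three 1's (dead); s3: one 1.
Each missing δ(q, a) is the state matching the new tracked value after reading a.
δ(s1, 1) = s2; δ(s2, 1) = s2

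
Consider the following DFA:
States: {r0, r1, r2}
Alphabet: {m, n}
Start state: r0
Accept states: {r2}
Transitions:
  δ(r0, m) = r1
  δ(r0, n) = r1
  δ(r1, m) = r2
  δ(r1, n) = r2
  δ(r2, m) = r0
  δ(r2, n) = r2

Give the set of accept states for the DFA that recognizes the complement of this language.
Complement accept states = All states \ Original accept states
= {r0, r1, r2} \ {r2}
{r0, r1}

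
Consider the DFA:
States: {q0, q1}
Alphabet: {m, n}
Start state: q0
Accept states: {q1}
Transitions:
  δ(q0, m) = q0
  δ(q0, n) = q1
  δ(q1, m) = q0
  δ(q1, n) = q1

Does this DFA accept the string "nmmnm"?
Processing string "nmmnm":
  q0 --n--> q1
  q1 --m--> q0
  q0 --m--> q0
  q0 --n--> q1
  q1 --m--> q0
Final state: q0
Accept states: {q1}
No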